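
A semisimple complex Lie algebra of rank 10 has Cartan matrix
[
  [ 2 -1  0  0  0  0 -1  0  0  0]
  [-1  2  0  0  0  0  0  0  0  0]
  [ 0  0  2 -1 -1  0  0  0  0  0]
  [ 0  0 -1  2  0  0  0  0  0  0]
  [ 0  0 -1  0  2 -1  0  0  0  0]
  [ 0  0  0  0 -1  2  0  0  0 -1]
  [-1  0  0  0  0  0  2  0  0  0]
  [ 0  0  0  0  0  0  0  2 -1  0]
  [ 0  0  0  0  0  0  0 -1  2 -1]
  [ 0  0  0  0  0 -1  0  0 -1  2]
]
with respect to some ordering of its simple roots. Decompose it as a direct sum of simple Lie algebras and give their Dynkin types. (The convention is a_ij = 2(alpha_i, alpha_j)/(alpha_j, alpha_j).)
A_3 ⊕ A_7

The diagram associated to this matrix has two connected components: the simple roots {alpha_1, alpha_2, alpha_7} form a chain of 3 nodes with single edges (A_3), and {alpha_3, alpha_4, alpha_5, alpha_6, alpha_8, alpha_9, alpha_10} form a chain of 7 nodes with single edges (A_7). A semisimple Lie algebra decomposes uniquely as the direct sum of simple ideals, one per connected component of its Dynkin diagram, so g ≅ A_3 ⊕ A_7 (dimension 15 + 63 = 78).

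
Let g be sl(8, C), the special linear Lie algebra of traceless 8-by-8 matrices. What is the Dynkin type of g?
A_7 (sl(8))

This is sl(8), which has dimension 8^2 - 1 = 63 and rank 8 - 1 = 7 (a Cartan subalgebra is the diagonal traceless matrices). In the classification of classical Lie algebras, the special linear algebra sl(n+1) has type A_n; here n = 7, so the Dynkin diagram is a chain of 7 nodes with single edges (A_7). Hence the type is A_7.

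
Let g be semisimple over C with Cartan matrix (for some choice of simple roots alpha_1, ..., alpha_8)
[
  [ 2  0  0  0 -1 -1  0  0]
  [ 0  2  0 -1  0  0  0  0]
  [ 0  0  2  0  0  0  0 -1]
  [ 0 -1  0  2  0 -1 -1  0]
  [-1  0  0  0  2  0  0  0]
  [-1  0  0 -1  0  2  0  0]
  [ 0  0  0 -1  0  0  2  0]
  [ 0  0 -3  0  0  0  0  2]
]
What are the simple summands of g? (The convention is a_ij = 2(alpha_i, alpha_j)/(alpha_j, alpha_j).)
D_6 (so(12)) ⊕ G_2

The diagram associated to this matrix has two connected components: the simple roots {alpha_1, alpha_2, alpha_4, alpha_5, alpha_6, alpha_7} form a chain of 4 nodes with a fork of two nodes at one end (D_6), and {alpha_3, alpha_8} form two nodes joined by a triple edge (G_2). A semisimple Lie algebra decomposes uniquely as the direct sum of simple ideals, one per connected component of its Dynkin diagram, so g ≅ D_6 ⊕ G_2 (dimension 66 + 14 = 80).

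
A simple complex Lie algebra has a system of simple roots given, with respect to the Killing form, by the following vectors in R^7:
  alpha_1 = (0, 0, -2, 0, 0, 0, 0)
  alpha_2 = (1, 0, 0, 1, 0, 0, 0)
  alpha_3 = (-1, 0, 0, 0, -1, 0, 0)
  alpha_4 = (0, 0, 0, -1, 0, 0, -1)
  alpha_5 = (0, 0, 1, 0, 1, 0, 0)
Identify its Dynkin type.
Compute the Cartan integers a_ij = 2(alpha_i, alpha_j)/(alpha_j, alpha_j); the resulting 5x5 Cartan matrix is
[[2, 0, 0, 0, -2], [0, 2, -1, -1, 0], [0, -1, 2, 0, -1], [0, -1, 0, 2, 0], [-1, 0, -1, 0, 2]].
The roots have two lengths (squared-length ratio 2:1); the short ones are alpha_{2,3,4,5}. The associated Dynkin diagram is a chain of 5 nodes with a double edge at one end; the terminal node there is the unique long simple root (C_5), so the type is C_5 (the algebra sp(10)).

C_5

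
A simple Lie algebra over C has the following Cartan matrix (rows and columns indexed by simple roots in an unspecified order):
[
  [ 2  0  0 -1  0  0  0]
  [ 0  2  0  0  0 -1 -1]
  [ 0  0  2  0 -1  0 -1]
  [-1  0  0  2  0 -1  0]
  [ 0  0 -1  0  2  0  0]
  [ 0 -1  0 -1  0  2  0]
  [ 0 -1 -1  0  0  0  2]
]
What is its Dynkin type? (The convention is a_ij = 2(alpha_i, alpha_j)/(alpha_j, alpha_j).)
type A_7

The matrix has rank 7 with 2's on the diagonal. Reading the off-diagonal entries as Dynkin edges (a single edge where a_ij = a_ji = -1; a double or triple edge where a_ij * a_ji = 2 or 3), the diagram is a chain of 7 nodes with single edges (A_7). One simple-root ordering that puts it in standard form is (alpha_5, alpha_3, alpha_7, alpha_2, alpha_6, alpha_4, alpha_1). So the algebra is type A_7, i.e. sl(8).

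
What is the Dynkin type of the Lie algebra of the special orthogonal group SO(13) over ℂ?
B6

This is so(13) with 13 odd, which has dimension 13(13-1)/2 = 78 and rank (13-1)/2 = 6. In the classification of classical Lie algebras, the orthogonal algebra so(2n+1) in an odd number of variables has type B_n; here n = 6, so the Dynkin diagram is a chain of 6 nodes with a double edge at one end; the terminal node there is the unique short simple root (B_6). Hence the type is B_6.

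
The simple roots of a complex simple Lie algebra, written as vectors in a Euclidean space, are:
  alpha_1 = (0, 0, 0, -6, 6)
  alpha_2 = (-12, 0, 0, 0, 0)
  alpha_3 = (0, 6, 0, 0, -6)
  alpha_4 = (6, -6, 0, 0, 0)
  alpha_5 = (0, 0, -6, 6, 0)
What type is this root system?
Compute the Cartan integers a_ij = 2(alpha_i, alpha_j)/(alpha_j, alpha_j); the resulting 5x5 Cartan matrix is
[[2, 0, -1, 0, -1], [0, 2, 0, -2, 0], [-1, 0, 2, -1, 0], [0, -1, -1, 2, 0], [-1, 0, 0, 0, 2]].
The roots have two lengths (squared-length ratio 2:1); the short ones are alpha_{1,3,4,5}. The associated Dynkin diagram is a chain of 5 nodes with a double edge at one end; the terminal node there is the unique long simple root (C_5), so the type is C_5 (the algebra sp(10)).

C5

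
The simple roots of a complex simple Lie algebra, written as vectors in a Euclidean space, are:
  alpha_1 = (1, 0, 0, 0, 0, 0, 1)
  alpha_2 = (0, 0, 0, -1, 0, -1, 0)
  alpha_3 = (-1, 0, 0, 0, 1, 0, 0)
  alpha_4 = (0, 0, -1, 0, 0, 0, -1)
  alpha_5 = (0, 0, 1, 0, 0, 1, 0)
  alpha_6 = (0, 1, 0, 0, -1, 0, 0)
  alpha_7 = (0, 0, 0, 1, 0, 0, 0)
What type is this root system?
B7

Compute the Cartan integers a_ij = 2(alpha_i, alpha_j)/(alpha_j, alpha_j); the resulting 7x7 Cartan matrix is
[[2, 0, -1, -1, 0, 0, 0], [0, 2, 0, 0, -1, 0, -2], [-1, 0, 2, 0, 0, -1, 0], [-1, 0, 0, 2, -1, 0, 0], [0, -1, 0, -1, 2, 0, 0], [0, 0, -1, 0, 0, 2, 0], [0, -1, 0, 0, 0, 0, 2]].
The roots have two lengths (squared-length ratio 2:1); the short ones are alpha_{7}. The associated Dynkin diagram is a chain of 7 nodes with a double edge at one end; the terminal node there is the unique short simple root (B_7), so the type is B_7 (the algebra so(15)).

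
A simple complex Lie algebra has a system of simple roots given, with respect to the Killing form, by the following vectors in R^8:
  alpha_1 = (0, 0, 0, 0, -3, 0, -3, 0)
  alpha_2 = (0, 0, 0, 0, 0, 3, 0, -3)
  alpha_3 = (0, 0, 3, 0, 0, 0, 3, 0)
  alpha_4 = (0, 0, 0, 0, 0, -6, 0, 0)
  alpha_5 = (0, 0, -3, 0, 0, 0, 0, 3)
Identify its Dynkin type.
C_5

Compute the Cartan integers a_ij = 2(alpha_i, alpha_j)/(alpha_j, alpha_j); the resulting 5x5 Cartan matrix is
[[2, 0, -1, 0, 0], [0, 2, 0, -1, -1], [-1, 0, 2, 0, -1], [0, -2, 0, 2, 0], [0, -1, -1, 0, 2]].
The roots have two lengths (squared-length ratio 2:1); the short ones are alpha_{1,2,3,5}. The associated Dynkin diagram is a chain of 5 nodes with a double edge at one end; the terminal node there is the unique long simple root (C_5), so the type is C_5 (the algebra sp(10)).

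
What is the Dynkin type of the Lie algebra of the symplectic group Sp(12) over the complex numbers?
type C_6

This is sp(12), which has dimension 12(12+1)/2 = 78 and rank 12/2 = 6. In the classification of classical Lie algebras, the symplectic algebra sp(2n) has type C_n; here n = 6, so the Dynkin diagram is a chain of 6 nodes with a double edge at one end; the terminal node there is the unique long simple root (C_6). Hence the type is C_6.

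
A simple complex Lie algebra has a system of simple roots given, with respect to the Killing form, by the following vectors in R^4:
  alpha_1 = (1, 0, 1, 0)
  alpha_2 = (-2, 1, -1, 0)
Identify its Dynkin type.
Compute the Cartan integers a_ij = 2(alpha_i, alpha_j)/(alpha_j, alpha_j); the resulting 2x2 Cartan matrix is
[[2, -1], [-3, 2]].
The roots have two lengths (squared-length ratio 3:1); the short ones are alpha_{1}. The associated Dynkin diagram is two nodes joined by a triple edge (G_2), so the type is G_2.

G_2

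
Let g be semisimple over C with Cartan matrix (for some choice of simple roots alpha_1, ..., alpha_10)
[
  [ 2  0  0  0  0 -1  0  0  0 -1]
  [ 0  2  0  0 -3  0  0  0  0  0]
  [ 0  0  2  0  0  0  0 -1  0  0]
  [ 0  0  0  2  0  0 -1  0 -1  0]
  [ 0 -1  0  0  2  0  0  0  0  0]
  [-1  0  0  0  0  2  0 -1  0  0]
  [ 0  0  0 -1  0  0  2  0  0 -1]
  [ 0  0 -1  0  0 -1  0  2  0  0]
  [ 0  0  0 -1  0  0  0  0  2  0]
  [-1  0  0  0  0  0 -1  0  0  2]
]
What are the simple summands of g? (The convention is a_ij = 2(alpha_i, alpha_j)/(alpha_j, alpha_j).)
A_8 (sl(9)) ⊕ G_2

The diagram associated to this matrix has two connected components: the simple roots {alpha_1, alpha_3, alpha_4, alpha_6, alpha_7, alpha_8, alpha_9, alpha_10} form a chain of 8 nodes with single edges (A_8), and {alpha_2, alpha_5} form two nodes joined by a triple edge (G_2). A semisimple Lie algebra decomposes uniquely as the direct sum of simple ideals, one per connected component of its Dynkin diagram, so g ≅ A_8 ⊕ G_2 (dimension 80 + 14 = 94).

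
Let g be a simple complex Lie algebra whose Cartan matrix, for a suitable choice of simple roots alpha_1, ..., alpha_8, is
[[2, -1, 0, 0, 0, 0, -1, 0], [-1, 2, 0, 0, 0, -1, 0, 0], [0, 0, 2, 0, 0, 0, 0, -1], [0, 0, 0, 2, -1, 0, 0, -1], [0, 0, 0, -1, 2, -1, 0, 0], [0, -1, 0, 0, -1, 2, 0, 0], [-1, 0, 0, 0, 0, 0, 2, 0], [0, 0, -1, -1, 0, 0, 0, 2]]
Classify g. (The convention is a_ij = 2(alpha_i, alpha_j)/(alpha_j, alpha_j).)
type A_8

The matrix has rank 8 with 2's on the diagonal. Reading the off-diagonal entries as Dynkin edges (a single edge where a_ij = a_ji = -1; a double or triple edge where a_ij * a_ji = 2 or 3), the diagram is a chain of 8 nodes with single edges (A_8). One simple-root ordering that puts it in standard form is (alpha_7, alpha_1, alpha_2, alpha_6, alpha_5, alpha_4, alpha_8, alpha_3). So the algebra is type A_8, i.e. sl(9).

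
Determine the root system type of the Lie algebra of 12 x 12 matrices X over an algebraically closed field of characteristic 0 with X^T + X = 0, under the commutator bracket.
This is so(12) with 12 even, which has dimension 12(12-1)/2 = 66 and rank 12/2 = 6. In the classification of classical Lie algebras, the orthogonal algebra so(2n) in an even number of variables has type D_n; here n = 6, so the Dynkin diagram is a chain of 4 nodes with a fork of two nodes at one end (D_6). Hence the type is D_6.

D_6 (so(12))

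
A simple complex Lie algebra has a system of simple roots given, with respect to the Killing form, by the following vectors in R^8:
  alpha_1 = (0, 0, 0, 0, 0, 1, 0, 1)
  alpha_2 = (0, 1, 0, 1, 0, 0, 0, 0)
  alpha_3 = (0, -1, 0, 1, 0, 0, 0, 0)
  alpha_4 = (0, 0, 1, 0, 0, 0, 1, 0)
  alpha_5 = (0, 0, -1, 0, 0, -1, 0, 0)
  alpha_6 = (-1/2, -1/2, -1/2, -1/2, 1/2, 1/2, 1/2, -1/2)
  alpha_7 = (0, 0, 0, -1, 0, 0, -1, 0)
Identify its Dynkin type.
E_7

Compute the Cartan integers a_ij = 2(alpha_i, alpha_j)/(alpha_j, alpha_j); the resulting 7x7 Cartan matrix is
[[2, 0, 0, 0, -1, 0, 0], [0, 2, 0, 0, 0, -1, -1], [0, 0, 2, 0, 0, 0, -1], [0, 0, 0, 2, -1, 0, -1], [-1, 0, 0, -1, 2, 0, 0], [0, -1, 0, 0, 0, 2, 0], [0, -1, -1, -1, 0, 0, 2]].
All simple roots have the same length, so the diagram is simply laced. The associated Dynkin diagram is a chain of 6 nodes with one extra node attached to the third node from one end (E_7), so the type is E_7.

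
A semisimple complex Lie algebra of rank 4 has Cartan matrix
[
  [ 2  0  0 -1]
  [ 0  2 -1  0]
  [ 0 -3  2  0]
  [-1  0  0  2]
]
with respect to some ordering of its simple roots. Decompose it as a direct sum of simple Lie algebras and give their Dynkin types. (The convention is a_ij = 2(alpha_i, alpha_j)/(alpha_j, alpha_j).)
A_2 (sl(3)) + G_2

The diagram associated to this matrix has two connected components: the simple roots {alpha_1, alpha_4} form a chain of 2 nodes with single edges (A_2), and {alpha_2, alpha_3} form two nodes joined by a triple edge (G_2). A semisimple Lie algebra decomposes uniquely as the direct sum of simple ideals, one per connected component of its Dynkin diagram, so g ≅ A_2 ⊕ G_2 (dimension 8 + 14 = 22).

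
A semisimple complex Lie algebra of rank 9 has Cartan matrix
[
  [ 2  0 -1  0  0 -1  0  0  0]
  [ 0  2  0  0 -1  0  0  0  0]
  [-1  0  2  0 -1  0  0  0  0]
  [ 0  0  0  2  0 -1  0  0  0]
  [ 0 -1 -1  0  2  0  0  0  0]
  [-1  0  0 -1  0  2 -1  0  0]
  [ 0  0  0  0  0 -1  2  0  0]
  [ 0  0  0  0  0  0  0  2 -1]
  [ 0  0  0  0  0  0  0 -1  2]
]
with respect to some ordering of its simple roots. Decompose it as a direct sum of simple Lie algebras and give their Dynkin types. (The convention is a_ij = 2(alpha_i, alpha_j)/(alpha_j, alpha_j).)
A2 + D7

The diagram associated to this matrix has two connected components: the simple roots {alpha_8, alpha_9} form a chain of 2 nodes with single edges (A_2), and {alpha_1, alpha_2, alpha_3, alpha_4, alpha_5, alpha_6, alpha_7} form a chain of 5 nodes with a fork of two nodes at one end (D_7). A semisimple Lie algebra decomposes uniquely as the direct sum of simple ideals, one per connected component of its Dynkin diagram, so g ≅ A_2 ⊕ D_7 (dimension 8 + 91 = 99).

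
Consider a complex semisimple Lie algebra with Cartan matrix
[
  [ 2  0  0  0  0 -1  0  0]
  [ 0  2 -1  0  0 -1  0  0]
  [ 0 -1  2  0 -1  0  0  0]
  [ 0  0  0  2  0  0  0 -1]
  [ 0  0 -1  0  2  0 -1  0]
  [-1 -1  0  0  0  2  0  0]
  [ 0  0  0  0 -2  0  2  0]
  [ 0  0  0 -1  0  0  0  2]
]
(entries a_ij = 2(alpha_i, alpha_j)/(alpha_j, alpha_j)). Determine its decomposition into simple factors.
The diagram associated to this matrix has two connected components: the simple roots {alpha_4, alpha_8} form a chain of 2 nodes with single edges (A_2), and {alpha_1, alpha_2, alpha_3, alpha_5, alpha_6, alpha_7} form a chain of 6 nodes with a double edge at one end; the terminal node there is the unique long simple root (C_6). A semisimple Lie algebra decomposes uniquely as the direct sum of simple ideals, one per connected component of its Dynkin diagram, so g ≅ A_2 ⊕ C_6 (dimension 8 + 78 = 86).

type A_2 + type C_6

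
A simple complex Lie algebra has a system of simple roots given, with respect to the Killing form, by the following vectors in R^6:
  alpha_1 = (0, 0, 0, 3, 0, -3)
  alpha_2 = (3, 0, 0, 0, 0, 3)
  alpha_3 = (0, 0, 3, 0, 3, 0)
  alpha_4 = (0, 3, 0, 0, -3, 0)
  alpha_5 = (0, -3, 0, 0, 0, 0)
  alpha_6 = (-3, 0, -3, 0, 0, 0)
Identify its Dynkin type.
Compute the Cartan integers a_ij = 2(alpha_i, alpha_j)/(alpha_j, alpha_j); the resulting 6x6 Cartan matrix is
[[2, -1, 0, 0, 0, 0], [-1, 2, 0, 0, 0, -1], [0, 0, 2, -1, 0, -1], [0, 0, -1, 2, -2, 0], [0, 0, 0, -1, 2, 0], [0, -1, -1, 0, 0, 2]].
The roots have two lengths (squared-length ratio 2:1); the short ones are alpha_{5}. The associated Dynkin diagram is a chain of 6 nodes with a double edge at one end; the terminal node there is the unique short simple root (B_6), so the type is B_6 (the algebra so(13)).

type B_6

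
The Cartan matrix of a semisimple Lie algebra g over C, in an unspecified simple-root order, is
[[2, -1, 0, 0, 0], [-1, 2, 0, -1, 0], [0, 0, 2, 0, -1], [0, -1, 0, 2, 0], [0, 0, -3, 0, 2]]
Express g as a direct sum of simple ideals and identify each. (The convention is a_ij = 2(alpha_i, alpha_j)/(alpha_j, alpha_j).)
The diagram associated to this matrix has two connected components: the simple roots {alpha_1, alpha_2, alpha_4} form a chain of 3 nodes with single edges (A_3), and {alpha_3, alpha_5} form two nodes joined by a triple edge (G_2). A semisimple Lie algebra decomposes uniquely as the direct sum of simple ideals, one per connected component of its Dynkin diagram, so g ≅ A_3 ⊕ G_2 (dimension 15 + 14 = 29).

A3 ⊕ G2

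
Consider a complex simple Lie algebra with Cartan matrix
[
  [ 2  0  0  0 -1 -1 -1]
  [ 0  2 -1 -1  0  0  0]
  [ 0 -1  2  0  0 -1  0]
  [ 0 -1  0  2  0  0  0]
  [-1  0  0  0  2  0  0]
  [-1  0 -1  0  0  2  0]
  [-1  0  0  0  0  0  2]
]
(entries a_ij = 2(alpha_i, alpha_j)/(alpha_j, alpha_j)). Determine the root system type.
The matrix has rank 7 with 2's on the diagonal. Reading the off-diagonal entries as Dynkin edges (a single edge where a_ij = a_ji = -1; a double or triple edge where a_ij * a_ji = 2 or 3), the diagram is a chain of 5 nodes with a fork of two nodes at one end (D_7). One simple-root ordering that puts it in standard form is (alpha_4, alpha_2, alpha_3, alpha_6, alpha_1, alpha_7, alpha_5). So the algebra is type D_7, i.e. so(14).

type D_7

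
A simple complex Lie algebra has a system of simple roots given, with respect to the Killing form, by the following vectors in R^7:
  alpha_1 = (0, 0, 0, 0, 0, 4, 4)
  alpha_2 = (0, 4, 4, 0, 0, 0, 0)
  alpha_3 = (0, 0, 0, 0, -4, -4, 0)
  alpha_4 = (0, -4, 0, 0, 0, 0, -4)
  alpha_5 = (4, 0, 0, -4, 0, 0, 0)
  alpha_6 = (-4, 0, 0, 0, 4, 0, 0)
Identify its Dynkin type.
A_6

Compute the Cartan integers a_ij = 2(alpha_i, alpha_j)/(alpha_j, alpha_j); the resulting 6x6 Cartan matrix is
[[2, 0, -1, -1, 0, 0], [0, 2, 0, -1, 0, 0], [-1, 0, 2, 0, 0, -1], [-1, -1, 0, 2, 0, 0], [0, 0, 0, 0, 2, -1], [0, 0, -1, 0, -1, 2]].
All simple roots have the same length, so the diagram is simply laced. The associated Dynkin diagram is a chain of 6 nodes with single edges (A_6), so the type is A_6 (the algebra sl(7)).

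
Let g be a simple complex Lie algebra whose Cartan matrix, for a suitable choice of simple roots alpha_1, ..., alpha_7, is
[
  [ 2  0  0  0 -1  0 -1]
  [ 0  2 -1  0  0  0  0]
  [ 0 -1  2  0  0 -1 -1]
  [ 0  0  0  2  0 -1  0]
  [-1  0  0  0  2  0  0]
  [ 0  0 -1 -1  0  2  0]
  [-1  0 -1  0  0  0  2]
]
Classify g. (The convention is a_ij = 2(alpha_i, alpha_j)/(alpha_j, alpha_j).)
The matrix has rank 7 with 2's on the diagonal. Reading the off-diagonal entries as Dynkin edges (a single edge where a_ij = a_ji = -1; a double or triple edge where a_ij * a_ji = 2 or 3), the diagram is a chain of 6 nodes with one extra node attached to the third node from one end (E_7). One simple-root ordering that puts it in standard form is (alpha_4, alpha_2, alpha_6, alpha_3, alpha_7, alpha_1, alpha_5). So the algebra is type E_7.

E_7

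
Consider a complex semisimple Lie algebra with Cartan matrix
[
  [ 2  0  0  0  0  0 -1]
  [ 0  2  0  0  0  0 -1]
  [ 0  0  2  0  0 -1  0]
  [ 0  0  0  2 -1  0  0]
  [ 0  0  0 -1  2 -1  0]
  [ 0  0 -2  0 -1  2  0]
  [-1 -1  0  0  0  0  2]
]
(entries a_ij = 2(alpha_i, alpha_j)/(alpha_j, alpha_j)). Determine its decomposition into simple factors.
A_3 (sl(4)) + B_4 (so(9))

The diagram associated to this matrix has two connected components: the simple roots {alpha_1, alpha_2, alpha_7} form a chain of 3 nodes with single edges (A_3), and {alpha_3, alpha_4, alpha_5, alpha_6} form a chain of 4 nodes with a double edge at one end; the terminal node there is the unique short simple root (B_4). A semisimple Lie algebra decomposes uniquely as the direct sum of simple ideals, one per connected component of its Dynkin diagram, so g ≅ A_3 ⊕ B_4 (dimension 15 + 36 = 51).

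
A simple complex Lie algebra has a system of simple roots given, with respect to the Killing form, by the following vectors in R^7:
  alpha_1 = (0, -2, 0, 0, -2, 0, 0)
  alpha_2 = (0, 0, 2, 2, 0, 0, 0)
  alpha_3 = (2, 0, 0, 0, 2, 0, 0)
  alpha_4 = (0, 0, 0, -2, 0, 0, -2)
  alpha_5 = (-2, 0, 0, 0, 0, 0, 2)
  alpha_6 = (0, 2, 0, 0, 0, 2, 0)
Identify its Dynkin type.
Compute the Cartan integers a_ij = 2(alpha_i, alpha_j)/(alpha_j, alpha_j); the resulting 6x6 Cartan matrix is
[[2, 0, -1, 0, 0, -1], [0, 2, 0, -1, 0, 0], [-1, 0, 2, 0, -1, 0], [0, -1, 0, 2, -1, 0], [0, 0, -1, -1, 2, 0], [-1, 0, 0, 0, 0, 2]].
All simple roots have the same length, so the diagram is simply laced. The associated Dynkin diagram is a chain of 6 nodes with single edges (A_6), so the type is A_6 (the algebra sl(7)).

type A_6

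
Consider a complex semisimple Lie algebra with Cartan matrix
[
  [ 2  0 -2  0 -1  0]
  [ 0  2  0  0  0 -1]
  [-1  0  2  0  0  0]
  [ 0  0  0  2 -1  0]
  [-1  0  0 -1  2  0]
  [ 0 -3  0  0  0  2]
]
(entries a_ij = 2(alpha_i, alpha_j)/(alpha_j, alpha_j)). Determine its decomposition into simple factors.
type B_4 + type G_2

The diagram associated to this matrix has two connected components: the simple roots {alpha_1, alpha_3, alpha_4, alpha_5} form a chain of 4 nodes with a double edge at one end; the terminal node there is the unique short simple root (B_4), and {alpha_2, alpha_6} form two nodes joined by a triple edge (G_2). A semisimple Lie algebra decomposes uniquely as the direct sum of simple ideals, one per connected component of its Dynkin diagram, so g ≅ B_4 ⊕ G_2 (dimension 36 + 14 = 50).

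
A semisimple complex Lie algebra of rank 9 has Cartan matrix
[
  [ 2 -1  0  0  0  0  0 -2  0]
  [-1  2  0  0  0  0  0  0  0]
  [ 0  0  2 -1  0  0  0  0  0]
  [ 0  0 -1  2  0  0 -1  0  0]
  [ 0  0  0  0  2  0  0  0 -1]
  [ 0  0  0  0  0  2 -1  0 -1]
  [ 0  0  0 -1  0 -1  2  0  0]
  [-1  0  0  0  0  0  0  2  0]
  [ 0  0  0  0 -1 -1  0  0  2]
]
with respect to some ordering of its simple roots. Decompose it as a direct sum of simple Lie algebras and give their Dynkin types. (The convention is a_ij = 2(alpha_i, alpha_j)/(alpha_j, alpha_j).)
The diagram associated to this matrix has two connected components: the simple roots {alpha_3, alpha_4, alpha_5, alpha_6, alpha_7, alpha_9} form a chain of 6 nodes with single edges (A_6), and {alpha_1, alpha_2, alpha_8} form a chain of 3 nodes with a double edge at one end; the terminal node there is the unique short simple root (B_3). A semisimple Lie algebra decomposes uniquely as the direct sum of simple ideals, one per connected component of its Dynkin diagram, so g ≅ A_6 ⊕ B_3 (dimension 48 + 21 = 69).

type A_6 + type B_3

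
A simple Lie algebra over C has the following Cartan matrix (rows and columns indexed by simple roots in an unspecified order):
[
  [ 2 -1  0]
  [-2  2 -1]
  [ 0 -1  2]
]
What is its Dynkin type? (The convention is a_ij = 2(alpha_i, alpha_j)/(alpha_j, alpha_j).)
The matrix has rank 3 with 2's on the diagonal. Reading the off-diagonal entries as Dynkin edges (a single edge where a_ij = a_ji = -1; a double or triple edge where a_ij * a_ji = 2 or 3), the diagram is a chain of 3 nodes with a double edge at one end; the terminal node there is the unique short simple root (B_3). One simple-root ordering that puts it in standard form is (alpha_3, alpha_2, alpha_1). So the algebra is type B_3, i.e. so(7).

type B_3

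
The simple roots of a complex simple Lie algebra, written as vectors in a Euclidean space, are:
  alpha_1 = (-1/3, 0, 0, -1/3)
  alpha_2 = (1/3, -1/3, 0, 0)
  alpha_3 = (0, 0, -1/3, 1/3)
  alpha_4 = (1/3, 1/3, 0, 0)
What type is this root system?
D_4

Compute the Cartan integers a_ij = 2(alpha_i, alpha_j)/(alpha_j, alpha_j); the resulting 4x4 Cartan matrix is
[[2, -1, -1, -1], [-1, 2, 0, 0], [-1, 0, 2, 0], [-1, 0, 0, 2]].
All simple roots have the same length, so the diagram is simply laced. The associated Dynkin diagram is a chain of 2 nodes with a fork of two nodes at one end (D_4), so the type is D_4 (the algebra so(8)).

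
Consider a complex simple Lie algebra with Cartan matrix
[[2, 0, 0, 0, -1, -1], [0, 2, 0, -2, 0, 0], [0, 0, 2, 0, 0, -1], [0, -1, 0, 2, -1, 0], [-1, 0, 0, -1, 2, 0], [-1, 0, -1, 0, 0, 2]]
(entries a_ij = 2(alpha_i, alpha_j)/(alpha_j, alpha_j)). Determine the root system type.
The matrix has rank 6 with 2's on the diagonal. Reading the off-diagonal entries as Dynkin edges (a single edge where a_ij = a_ji = -1; a double or triple edge where a_ij * a_ji = 2 or 3), the diagram is a chain of 6 nodes with a double edge at one end; the terminal node there is the unique long simple root (C_6). One simple-root ordering that puts it in standard form is (alpha_3, alpha_6, alpha_1, alpha_5, alpha_4, alpha_2). So the algebra is type C_6, i.e. sp(12).

C_6 (sp(12))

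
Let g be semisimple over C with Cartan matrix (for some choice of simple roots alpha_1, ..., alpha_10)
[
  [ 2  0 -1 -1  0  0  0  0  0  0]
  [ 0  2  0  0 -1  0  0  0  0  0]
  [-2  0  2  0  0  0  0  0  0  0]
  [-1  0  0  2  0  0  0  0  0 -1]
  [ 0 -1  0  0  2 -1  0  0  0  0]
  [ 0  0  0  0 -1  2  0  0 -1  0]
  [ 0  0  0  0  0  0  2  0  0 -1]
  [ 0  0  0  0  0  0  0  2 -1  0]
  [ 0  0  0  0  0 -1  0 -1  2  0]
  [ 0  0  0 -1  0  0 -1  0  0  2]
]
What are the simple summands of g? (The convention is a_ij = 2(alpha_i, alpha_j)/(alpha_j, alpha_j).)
The diagram associated to this matrix has two connected components: the simple roots {alpha_2, alpha_5, alpha_6, alpha_8, alpha_9} form a chain of 5 nodes with single edges (A_5), and {alpha_1, alpha_3, alpha_4, alpha_7, alpha_10} form a chain of 5 nodes with a double edge at one end; the terminal node there is the unique long simple root (C_5). A semisimple Lie algebra decomposes uniquely as the direct sum of simple ideals, one per connected component of its Dynkin diagram, so g ≅ A_5 ⊕ C_5 (dimension 35 + 55 = 90).

A_5 (sl(6)) + C_5 (sp(10))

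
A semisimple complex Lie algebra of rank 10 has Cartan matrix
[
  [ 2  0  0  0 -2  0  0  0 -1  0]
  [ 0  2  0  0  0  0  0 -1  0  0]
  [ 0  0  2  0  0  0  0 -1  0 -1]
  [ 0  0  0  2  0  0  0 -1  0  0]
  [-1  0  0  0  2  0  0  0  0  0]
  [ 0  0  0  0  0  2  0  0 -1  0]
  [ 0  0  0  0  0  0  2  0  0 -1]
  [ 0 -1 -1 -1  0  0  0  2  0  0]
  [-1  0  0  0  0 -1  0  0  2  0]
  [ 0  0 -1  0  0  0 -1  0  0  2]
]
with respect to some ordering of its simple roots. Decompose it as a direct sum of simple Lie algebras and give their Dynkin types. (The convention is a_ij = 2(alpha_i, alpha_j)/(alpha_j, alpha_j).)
The diagram associated to this matrix has two connected components: the simple roots {alpha_1, alpha_5, alpha_6, alpha_9} form a chain of 4 nodes with a double edge at one end; the terminal node there is the unique short simple root (B_4), and {alpha_2, alpha_3, alpha_4, alpha_7, alpha_8, alpha_10} form a chain of 4 nodes with a fork of two nodes at one end (D_6). A semisimple Lie algebra decomposes uniquely as the direct sum of simple ideals, one per connected component of its Dynkin diagram, so g ≅ B_4 ⊕ D_6 (dimension 36 + 66 = 102).

B_4 (so(9)) + D_6 (so(12))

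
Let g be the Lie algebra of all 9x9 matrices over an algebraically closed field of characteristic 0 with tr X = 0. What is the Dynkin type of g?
A_8 (sl(9))

This is sl(9), which has dimension 9^2 - 1 = 80 and rank 9 - 1 = 8 (a Cartan subalgebra is the diagonal traceless matrices). In the classification of classical Lie algebras, the special linear algebra sl(n+1) has type A_n; here n = 8, so the Dynkin diagram is a chain of 8 nodes with single edges (A_8). Hence the type is A_8.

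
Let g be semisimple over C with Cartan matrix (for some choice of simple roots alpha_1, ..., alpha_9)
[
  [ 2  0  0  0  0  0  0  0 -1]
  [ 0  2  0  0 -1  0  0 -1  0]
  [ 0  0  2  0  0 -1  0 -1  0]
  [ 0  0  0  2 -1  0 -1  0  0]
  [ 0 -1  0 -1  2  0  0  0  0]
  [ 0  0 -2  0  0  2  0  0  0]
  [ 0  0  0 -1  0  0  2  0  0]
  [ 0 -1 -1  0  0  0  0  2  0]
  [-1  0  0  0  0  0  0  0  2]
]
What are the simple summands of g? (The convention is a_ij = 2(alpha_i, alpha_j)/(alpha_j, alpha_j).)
A_2 + C_7

The diagram associated to this matrix has two connected components: the simple roots {alpha_1, alpha_9} form a chain of 2 nodes with single edges (A_2), and {alpha_2, alpha_3, alpha_4, alpha_5, alpha_6, alpha_7, alpha_8} form a chain of 7 nodes with a double edge at one end; the terminal node there is the unique long simple root (C_7). A semisimple Lie algebra decomposes uniquely as the direct sum of simple ideals, one per connected component of its Dynkin diagram, so g ≅ A_2 ⊕ C_7 (dimension 8 + 105 = 113).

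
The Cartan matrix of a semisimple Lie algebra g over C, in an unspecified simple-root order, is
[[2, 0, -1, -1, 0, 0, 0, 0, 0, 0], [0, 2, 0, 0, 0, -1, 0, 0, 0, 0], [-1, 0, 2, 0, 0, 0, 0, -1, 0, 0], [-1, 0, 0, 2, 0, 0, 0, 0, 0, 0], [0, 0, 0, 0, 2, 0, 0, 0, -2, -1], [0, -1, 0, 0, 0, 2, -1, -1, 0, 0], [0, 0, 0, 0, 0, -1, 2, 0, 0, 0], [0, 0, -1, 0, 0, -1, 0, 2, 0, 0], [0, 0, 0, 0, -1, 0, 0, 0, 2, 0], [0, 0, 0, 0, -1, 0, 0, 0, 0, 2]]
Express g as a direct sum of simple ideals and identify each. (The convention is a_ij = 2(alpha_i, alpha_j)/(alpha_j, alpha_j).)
type B_3 + type D_7

The diagram associated to this matrix has two connected components: the simple roots {alpha_5, alpha_9, alpha_10} form a chain of 3 nodes with a double edge at one end; the terminal node there is the unique short simple root (B_3), and {alpha_1, alpha_2, alpha_3, alpha_4, alpha_6, alpha_7, alpha_8} form a chain of 5 nodes with a fork of two nodes at one end (D_7). A semisimple Lie algebra decomposes uniquely as the direct sum of simple ideals, one per connected component of its Dynkin diagram, so g ≅ B_3 ⊕ D_7 (dimension 21 + 91 = 112).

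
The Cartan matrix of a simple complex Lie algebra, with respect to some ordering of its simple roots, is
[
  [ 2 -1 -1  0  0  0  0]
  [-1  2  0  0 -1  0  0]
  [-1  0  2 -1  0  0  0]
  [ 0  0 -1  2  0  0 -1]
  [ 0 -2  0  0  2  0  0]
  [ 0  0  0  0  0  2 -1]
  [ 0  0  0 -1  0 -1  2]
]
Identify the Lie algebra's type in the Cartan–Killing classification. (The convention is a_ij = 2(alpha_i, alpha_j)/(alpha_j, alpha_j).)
C7

The matrix has rank 7 with 2's on the diagonal. Reading the off-diagonal entries as Dynkin edges (a single edge where a_ij = a_ji = -1; a double or triple edge where a_ij * a_ji = 2 or 3), the diagram is a chain of 7 nodes with a double edge at one end; the terminal node there is the unique long simple root (C_7). One simple-root ordering that puts it in standard form is (alpha_6, alpha_7, alpha_4, alpha_3, alpha_1, alpha_2, alpha_5). So the algebra is type C_7, i.e. sp(14).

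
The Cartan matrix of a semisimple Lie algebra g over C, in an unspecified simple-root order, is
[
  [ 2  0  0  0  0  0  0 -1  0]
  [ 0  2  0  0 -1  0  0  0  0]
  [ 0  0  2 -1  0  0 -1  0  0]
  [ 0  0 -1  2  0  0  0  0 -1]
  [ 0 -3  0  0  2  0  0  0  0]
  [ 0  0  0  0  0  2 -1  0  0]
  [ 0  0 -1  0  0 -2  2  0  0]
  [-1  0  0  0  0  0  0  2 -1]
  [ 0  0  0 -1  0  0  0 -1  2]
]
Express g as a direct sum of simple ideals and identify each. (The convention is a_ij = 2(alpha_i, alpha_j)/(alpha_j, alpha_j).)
B7 + G2

The diagram associated to this matrix has two connected components: the simple roots {alpha_1, alpha_3, alpha_4, alpha_6, alpha_7, alpha_8, alpha_9} form a chain of 7 nodes with a double edge at one end; the terminal node there is the unique short simple root (B_7), and {alpha_2, alpha_5} form two nodes joined by a triple edge (G_2). A semisimple Lie algebra decomposes uniquely as the direct sum of simple ideals, one per connected component of its Dynkin diagram, so g ≅ B_7 ⊕ G_2 (dimension 105 + 14 = 119).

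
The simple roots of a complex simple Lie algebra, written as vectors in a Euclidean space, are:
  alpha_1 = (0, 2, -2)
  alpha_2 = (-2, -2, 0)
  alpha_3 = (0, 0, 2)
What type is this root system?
B_3

Compute the Cartan integers a_ij = 2(alpha_i, alpha_j)/(alpha_j, alpha_j); the resulting 3x3 Cartan matrix is
[[2, -1, -2], [-1, 2, 0], [-1, 0, 2]].
The roots have two lengths (squared-length ratio 2:1); the short ones are alpha_{3}. The associated Dynkin diagram is a chain of 3 nodes with a double edge at one end; the terminal node there is the unique short simple root (B_3), so the type is B_3 (the algebra so(7)).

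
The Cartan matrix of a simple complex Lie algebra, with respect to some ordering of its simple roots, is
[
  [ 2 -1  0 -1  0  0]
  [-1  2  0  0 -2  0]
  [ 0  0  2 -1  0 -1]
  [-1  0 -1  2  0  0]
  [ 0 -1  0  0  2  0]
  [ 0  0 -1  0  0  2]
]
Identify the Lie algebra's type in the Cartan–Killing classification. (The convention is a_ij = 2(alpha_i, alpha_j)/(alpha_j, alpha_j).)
The matrix has rank 6 with 2's on the diagonal. Reading the off-diagonal entries as Dynkin edges (a single edge where a_ij = a_ji = -1; a double or triple edge where a_ij * a_ji = 2 or 3), the diagram is a chain of 6 nodes with a double edge at one end; the terminal node there is the unique short simple root (B_6). One simple-root ordering that puts it in standard form is (alpha_6, alpha_3, alpha_4, alpha_1, alpha_2, alpha_5). So the algebra is type B_6, i.e. so(13).

B_6 (so(13))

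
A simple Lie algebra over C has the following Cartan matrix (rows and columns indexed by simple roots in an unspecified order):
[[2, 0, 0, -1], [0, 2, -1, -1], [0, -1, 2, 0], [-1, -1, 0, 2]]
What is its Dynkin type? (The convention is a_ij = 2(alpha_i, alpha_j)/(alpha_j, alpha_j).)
A_4 (sl(5))

The matrix has rank 4 with 2's on the diagonal. Reading the off-diagonal entries as Dynkin edges (a single edge where a_ij = a_ji = -1; a double or triple edge where a_ij * a_ji = 2 or 3), the diagram is a chain of 4 nodes with single edges (A_4). One simple-root ordering that puts it in standard form is (alpha_3, alpha_2, alpha_4, alpha_1). So the algebra is type A_4, i.e. sl(5).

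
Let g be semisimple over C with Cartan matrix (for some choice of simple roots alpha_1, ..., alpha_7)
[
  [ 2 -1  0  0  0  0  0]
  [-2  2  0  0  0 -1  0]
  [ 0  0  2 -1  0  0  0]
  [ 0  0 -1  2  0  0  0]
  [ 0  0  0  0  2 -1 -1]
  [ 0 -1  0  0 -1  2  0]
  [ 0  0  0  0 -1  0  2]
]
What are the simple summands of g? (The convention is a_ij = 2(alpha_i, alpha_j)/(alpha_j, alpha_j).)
The diagram associated to this matrix has two connected components: the simple roots {alpha_3, alpha_4} form a chain of 2 nodes with single edges (A_2), and {alpha_1, alpha_2, alpha_5, alpha_6, alpha_7} form a chain of 5 nodes with a double edge at one end; the terminal node there is the unique short simple root (B_5). A semisimple Lie algebra decomposes uniquely as the direct sum of simple ideals, one per connected component of its Dynkin diagram, so g ≅ A_2 ⊕ B_5 (dimension 8 + 55 = 63).

type A_2 ⊕ type B_5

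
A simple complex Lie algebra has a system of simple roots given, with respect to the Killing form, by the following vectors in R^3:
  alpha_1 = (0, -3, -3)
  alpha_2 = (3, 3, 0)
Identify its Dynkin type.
Compute the Cartan integers a_ij = 2(alpha_i, alpha_j)/(alpha_j, alpha_j); the resulting 2x2 Cartan matrix is
[[2, -1], [-1, 2]].
All simple roots have the same length, so the diagram is simply laced. The associated Dynkin diagram is a chain of 2 nodes with single edges (A_2), so the type is A_2 (the algebra sl(3)).

A2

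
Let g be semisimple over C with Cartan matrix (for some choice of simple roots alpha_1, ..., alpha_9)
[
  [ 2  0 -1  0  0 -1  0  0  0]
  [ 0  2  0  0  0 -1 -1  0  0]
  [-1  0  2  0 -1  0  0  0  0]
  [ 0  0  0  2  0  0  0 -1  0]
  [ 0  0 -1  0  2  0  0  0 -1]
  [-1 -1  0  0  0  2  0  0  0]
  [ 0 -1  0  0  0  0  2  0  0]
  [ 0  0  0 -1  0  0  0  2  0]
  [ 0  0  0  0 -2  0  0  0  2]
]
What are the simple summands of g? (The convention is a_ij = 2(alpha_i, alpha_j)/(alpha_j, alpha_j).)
type A_2 ⊕ type C_7

The diagram associated to this matrix has two connected components: the simple roots {alpha_4, alpha_8} form a chain of 2 nodes with single edges (A_2), and {alpha_1, alpha_2, alpha_3, alpha_5, alpha_6, alpha_7, alpha_9} form a chain of 7 nodes with a double edge at one end; the terminal node there is the unique long simple root (C_7). A semisimple Lie algebra decomposes uniquely as the direct sum of simple ideals, one per connected component of its Dynkin diagram, so g ≅ A_2 ⊕ C_7 (dimension 8 + 105 = 113).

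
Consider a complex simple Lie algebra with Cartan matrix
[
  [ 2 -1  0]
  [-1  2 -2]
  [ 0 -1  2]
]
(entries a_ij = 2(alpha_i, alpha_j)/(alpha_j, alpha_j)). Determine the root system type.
type B_3

The matrix has rank 3 with 2's on the diagonal. Reading the off-diagonal entries as Dynkin edges (a single edge where a_ij = a_ji = -1; a double or triple edge where a_ij * a_ji = 2 or 3), the diagram is a chain of 3 nodes with a double edge at one end; the terminal node there is the unique short simple root (B_3). One simple-root ordering that puts it in standard form is (alpha_1, alpha_2, alpha_3). So the algebra is type B_3, i.e. so(7).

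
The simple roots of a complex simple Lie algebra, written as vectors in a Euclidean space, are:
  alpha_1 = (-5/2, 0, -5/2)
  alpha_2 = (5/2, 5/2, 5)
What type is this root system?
Compute the Cartan integers a_ij = 2(alpha_i, alpha_j)/(alpha_j, alpha_j); the resulting 2x2 Cartan matrix is
[[2, -1], [-3, 2]].
The roots have two lengths (squared-length ratio 3:1); the short ones are alpha_{1}. The associated Dynkin diagram is two nodes joined by a triple edge (G_2), so the type is G_2.

type G_2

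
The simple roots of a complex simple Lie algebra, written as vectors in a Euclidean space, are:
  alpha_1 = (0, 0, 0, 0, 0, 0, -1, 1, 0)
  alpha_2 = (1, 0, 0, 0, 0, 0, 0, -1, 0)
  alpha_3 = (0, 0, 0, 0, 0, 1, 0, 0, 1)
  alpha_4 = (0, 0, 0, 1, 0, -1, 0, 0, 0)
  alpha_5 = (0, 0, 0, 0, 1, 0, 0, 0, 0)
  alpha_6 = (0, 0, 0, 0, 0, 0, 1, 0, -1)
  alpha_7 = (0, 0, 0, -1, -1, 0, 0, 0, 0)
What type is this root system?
Compute the Cartan integers a_ij = 2(alpha_i, alpha_j)/(alpha_j, alpha_j); the resulting 7x7 Cartan matrix is
[[2, -1, 0, 0, 0, -1, 0], [-1, 2, 0, 0, 0, 0, 0], [0, 0, 2, -1, 0, -1, 0], [0, 0, -1, 2, 0, 0, -1], [0, 0, 0, 0, 2, 0, -1], [-1, 0, -1, 0, 0, 2, 0], [0, 0, 0, -1, -2, 0, 2]].
The roots have two lengths (squared-length ratio 2:1); the short ones are alpha_{5}. The associated Dynkin diagram is a chain of 7 nodes with a double edge at one end; the terminal node there is the unique short simple root (B_7), so the type is B_7 (the algebra so(15)).

B_7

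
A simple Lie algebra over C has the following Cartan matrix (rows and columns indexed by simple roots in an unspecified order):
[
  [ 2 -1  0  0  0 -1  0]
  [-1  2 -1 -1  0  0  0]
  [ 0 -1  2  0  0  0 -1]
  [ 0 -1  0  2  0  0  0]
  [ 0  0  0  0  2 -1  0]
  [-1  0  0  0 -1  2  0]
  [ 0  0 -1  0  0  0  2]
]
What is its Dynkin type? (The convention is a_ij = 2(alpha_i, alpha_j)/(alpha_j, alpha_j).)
The matrix has rank 7 with 2's on the diagonal. Reading the off-diagonal entries as Dynkin edges (a single edge where a_ij = a_ji = -1; a double or triple edge where a_ij * a_ji = 2 or 3), the diagram is a chain of 6 nodes with one extra node attached to the third node from one end (E_7). One simple-root ordering that puts it in standard form is (alpha_7, alpha_4, alpha_3, alpha_2, alpha_1, alpha_6, alpha_5). So the algebra is type E_7.

E_7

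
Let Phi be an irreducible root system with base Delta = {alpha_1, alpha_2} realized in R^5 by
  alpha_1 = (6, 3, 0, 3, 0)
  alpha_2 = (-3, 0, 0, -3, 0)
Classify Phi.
Compute the Cartan integers a_ij = 2(alpha_i, alpha_j)/(alpha_j, alpha_j); the resulting 2x2 Cartan matrix is
[[2, -3], [-1, 2]].
The roots have two lengths (squared-length ratio 3:1); the short ones are alpha_{2}. The associated Dynkin diagram is two nodes joined by a triple edge (G_2), so the type is G_2.

G_2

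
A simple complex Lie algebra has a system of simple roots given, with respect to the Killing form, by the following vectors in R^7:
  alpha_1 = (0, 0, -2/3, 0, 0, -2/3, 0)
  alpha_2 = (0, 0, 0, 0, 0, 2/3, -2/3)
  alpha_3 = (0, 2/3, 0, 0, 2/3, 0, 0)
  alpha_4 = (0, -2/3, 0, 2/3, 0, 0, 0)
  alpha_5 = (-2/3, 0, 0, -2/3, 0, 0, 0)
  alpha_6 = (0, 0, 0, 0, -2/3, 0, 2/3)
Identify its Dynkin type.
Compute the Cartan integers a_ij = 2(alpha_i, alpha_j)/(alpha_j, alpha_j); the resulting 6x6 Cartan matrix is
[[2, -1, 0, 0, 0, 0], [-1, 2, 0, 0, 0, -1], [0, 0, 2, -1, 0, -1], [0, 0, -1, 2, -1, 0], [0, 0, 0, -1, 2, 0], [0, -1, -1, 0, 0, 2]].
All simple roots have the same length, so the diagram is simply laced. The associated Dynkin diagram is a chain of 6 nodes with single edges (A_6), so the type is A_6 (the algebra sl(7)).

A_6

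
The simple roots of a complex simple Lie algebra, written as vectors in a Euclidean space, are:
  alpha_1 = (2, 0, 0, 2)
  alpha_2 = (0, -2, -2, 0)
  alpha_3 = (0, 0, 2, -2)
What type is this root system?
type A_3

Compute the Cartan integers a_ij = 2(alpha_i, alpha_j)/(alpha_j, alpha_j); the resulting 3x3 Cartan matrix is
[[2, 0, -1], [0, 2, -1], [-1, -1, 2]].
All simple roots have the same length, so the diagram is simply laced. The associated Dynkin diagram is a chain of 3 nodes with single edges (A_3), so the type is A_3 (the algebra sl(4)).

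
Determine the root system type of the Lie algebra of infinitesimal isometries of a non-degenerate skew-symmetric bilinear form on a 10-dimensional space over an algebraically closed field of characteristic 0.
C_5 (sp(10))

This is sp(10), which has dimension 10(10+1)/2 = 55 and rank 10/2 = 5. In the classification of classical Lie algebras, the symplectic algebra sp(2n) has type C_n; here n = 5, so the Dynkin diagram is a chain of 5 nodes with a double edge at one end; the terminal node there is the unique long simple root (C_5). Hence the type is C_5.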